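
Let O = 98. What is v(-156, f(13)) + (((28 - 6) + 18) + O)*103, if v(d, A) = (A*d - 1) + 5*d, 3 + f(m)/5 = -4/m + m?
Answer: 5873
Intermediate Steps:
f(m) = -15 - 20/m + 5*m (f(m) = -15 + 5*(-4/m + m) = -15 + 5*(m - 4/m) = -15 + (-20/m + 5*m) = -15 - 20/m + 5*m)
v(d, A) = -1 + 5*d + A*d (v(d, A) = (-1 + A*d) + 5*d = -1 + 5*d + A*d)
v(-156, f(13)) + (((28 - 6) + 18) + O)*103 = (-1 + 5*(-156) + (-15 - 20/13 + 5*13)*(-156)) + (((28 - 6) + 18) + 98)*103 = (-1 - 780 + (-15 - 20*1/13 + 65)*(-156)) + ((22 + 18) + 98)*103 = (-1 - 780 + (-15 - 20/13 + 65)*(-156)) + (40 + 98)*103 = (-1 - 780 + (630/13)*(-156)) + 138*103 = (-1 - 780 - 7560) + 14214 = -8341 + 14214 = 5873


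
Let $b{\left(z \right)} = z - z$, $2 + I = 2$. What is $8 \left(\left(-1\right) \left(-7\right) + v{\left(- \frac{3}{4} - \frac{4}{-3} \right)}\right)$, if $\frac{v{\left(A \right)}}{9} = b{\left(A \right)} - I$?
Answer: $56$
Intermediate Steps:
$I = 0$ ($I = -2 + 2 = 0$)
$b{\left(z \right)} = 0$
$v{\left(A \right)} = 0$ ($v{\left(A \right)} = 9 \left(0 - 0\right) = 9 \left(0 + 0\right) = 9 \cdot 0 = 0$)
$8 \left(\left(-1\right) \left(-7\right) + v{\left(- \frac{3}{4} - \frac{4}{-3} \right)}\right) = 8 \left(\left(-1\right) \left(-7\right) + 0\right) = 8 \left(7 + 0\right) = 8 \cdot 7 = 56$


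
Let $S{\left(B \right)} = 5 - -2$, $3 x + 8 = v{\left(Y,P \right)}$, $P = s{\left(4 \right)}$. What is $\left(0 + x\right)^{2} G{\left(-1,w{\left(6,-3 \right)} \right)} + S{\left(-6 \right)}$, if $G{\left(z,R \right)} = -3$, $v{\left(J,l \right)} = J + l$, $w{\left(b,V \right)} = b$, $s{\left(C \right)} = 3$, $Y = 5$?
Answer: $7$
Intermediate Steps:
$P = 3$
$x = 0$ ($x = - \frac{8}{3} + \frac{5 + 3}{3} = - \frac{8}{3} + \frac{1}{3} \cdot 8 = - \frac{8}{3} + \frac{8}{3} = 0$)
$S{\left(B \right)} = 7$ ($S{\left(B \right)} = 5 + 2 = 7$)
$\left(0 + x\right)^{2} G{\left(-1,w{\left(6,-3 \right)} \right)} + S{\left(-6 \right)} = \left(0 + 0\right)^{2} \left(-3\right) + 7 = 0^{2} \left(-3\right) + 7 = 0 \left(-3\right) + 7 = 0 + 7 = 7$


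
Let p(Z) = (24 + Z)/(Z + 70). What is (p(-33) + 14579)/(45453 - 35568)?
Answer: 539414/365745 ≈ 1.4748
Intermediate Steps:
p(Z) = (24 + Z)/(70 + Z)
(p(-33) + 14579)/(45453 - 35568) = ((24 - 33)/(70 - 33) + 14579)/(45453 - 35568) = (-9/37 + 14579)/9885 = ((1/37)*(-9) + 14579)*(1/9885) = (-9/37 + 14579)*(1/9885) = (539414/37)*(1/9885) = 539414/365745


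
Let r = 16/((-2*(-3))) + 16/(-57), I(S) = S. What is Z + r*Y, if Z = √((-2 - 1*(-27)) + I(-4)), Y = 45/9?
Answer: 680/57 + √21 ≈ 16.512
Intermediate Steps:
Y = 5 (Y = 45*(⅑) = 5)
r = 136/57 (r = 16/6 + 16*(-1/57) = 16*(⅙) - 16/57 = 8/3 - 16/57 = 136/57 ≈ 2.3860)
Z = √21 (Z = √((-2 - 1*(-27)) - 4) = √((-2 + 27) - 4) = √(25 - 4) = √21 ≈ 4.5826)
Z + r*Y = √21 + (136/57)*5 = √21 + 680/57 = 680/57 + √21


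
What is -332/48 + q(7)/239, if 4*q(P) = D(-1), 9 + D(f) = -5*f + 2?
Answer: -19843/2868 ≈ -6.9188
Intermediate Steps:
D(f) = -7 - 5*f (D(f) = -9 + (-5*f + 2) = -9 + (2 - 5*f) = -7 - 5*f)
q(P) = -1/2 (q(P) = (-7 - 5*(-1))/4 = (-7 + 5)/4 = (1/4)*(-2) = -1/2)
-332/48 + q(7)/239 = -332/48 - 1/2/239 = -332*1/48 - 1/2*1/239 = -83/12 - 1/478 = -19843/2868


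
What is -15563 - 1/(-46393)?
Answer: -722014258/46393 ≈ -15563.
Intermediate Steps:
-15563 - 1/(-46393) = -15563 - 1*(-1/46393) = -15563 + 1/46393 = -722014258/46393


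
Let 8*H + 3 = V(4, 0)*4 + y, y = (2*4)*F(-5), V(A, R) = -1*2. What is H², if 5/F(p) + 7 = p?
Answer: 1849/576 ≈ 3.2101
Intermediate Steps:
V(A, R) = -2
F(p) = 5/(-7 + p)
y = -10/3 (y = (2*4)*(5/(-7 - 5)) = 8*(5/(-12)) = 8*(5*(-1/12)) = 8*(-5/12) = -10/3 ≈ -3.3333)
H = -43/24 (H = -3/8 + (-2*4 - 10/3)/8 = -3/8 + (-8 - 10/3)/8 = -3/8 + (⅛)*(-34/3) = -3/8 - 17/12 = -43/24 ≈ -1.7917)
H² = (-43/24)² = 1849/576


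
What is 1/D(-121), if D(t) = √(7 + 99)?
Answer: √106/106 ≈ 0.097129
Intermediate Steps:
D(t) = √106
1/D(-121) = 1/(√106) = √106/106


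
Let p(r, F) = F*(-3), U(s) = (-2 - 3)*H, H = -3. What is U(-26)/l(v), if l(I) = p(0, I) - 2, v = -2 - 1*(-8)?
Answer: -3/4 ≈ -0.75000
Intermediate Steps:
U(s) = 15 (U(s) = (-2 - 3)*(-3) = -5*(-3) = 15)
v = 6 (v = -2 + 8 = 6)
p(r, F) = -3*F
l(I) = -2 - 3*I (l(I) = -3*I - 2 = -2 - 3*I)
U(-26)/l(v) = 15/(-2 - 3*6) = 15/(-2 - 18) = 15/(-20) = 15*(-1/20) = -3/4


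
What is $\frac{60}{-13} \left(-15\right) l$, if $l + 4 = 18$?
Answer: $\frac{12600}{13} \approx 969.23$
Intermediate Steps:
$l = 14$ ($l = -4 + 18 = 14$)
$\frac{60}{-13} \left(-15\right) l = \frac{60}{-13} \left(-15\right) 14 = 60 \left(- \frac{1}{13}\right) \left(-15\right) 14 = \left(- \frac{60}{13}\right) \left(-15\right) 14 = \frac{900}{13} \cdot 14 = \frac{12600}{13}$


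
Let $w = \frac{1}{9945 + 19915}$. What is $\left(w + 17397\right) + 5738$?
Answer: $\frac{690811101}{29860} \approx 23135.0$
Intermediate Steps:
$w = \frac{1}{29860} \approx 3.349 \cdot 10^{-5}$
$\left(w + 17397\right) + 5738 = \left(\frac{1}{29860} + 17397\right) + 5738 = \frac{519474421}{29860} + 5738 = \frac{690811101}{29860}$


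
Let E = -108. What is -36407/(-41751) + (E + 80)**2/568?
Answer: 6676495/2964321 ≈ 2.2523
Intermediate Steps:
-36407/(-41751) + (E + 80)**2/568 = -36407/(-41751) + (-108 + 80)**2/568 = -36407*(-1/41751) + (-28)**2*(1/568) = 36407/41751 + 784*(1/568) = 36407/41751 + 98/71 = 6676495/2964321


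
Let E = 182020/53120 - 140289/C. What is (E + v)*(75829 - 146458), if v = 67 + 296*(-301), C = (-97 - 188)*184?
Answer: 36489196332460131/5803360 ≈ 6.2876e+9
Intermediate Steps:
C = -52440 (C = -285*184 = -52440)
E = 35411001/5803360 (E = 182020/53120 - 140289/(-52440) = 182020*(1/53120) - 140289*(-1/52440) = 9101/2656 + 46763/17480 = 35411001/5803360 ≈ 6.1018)
v = -89029 (v = 67 - 89096 = -89029)
(E + v)*(75829 - 146458) = (35411001/5803360 - 89029)*(75829 - 146458) = -516631926439/5803360*(-70629) = 36489196332460131/5803360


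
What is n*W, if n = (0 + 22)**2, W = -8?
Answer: -3872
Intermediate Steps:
n = 484 (n = 22**2 = 484)
n*W = 484*(-8) = -3872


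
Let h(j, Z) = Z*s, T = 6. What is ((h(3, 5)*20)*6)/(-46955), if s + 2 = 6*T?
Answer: -4080/9391 ≈ -0.43446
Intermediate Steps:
s = 34 (s = -2 + 6*6 = -2 + 36 = 34)
h(j, Z) = 34*Z (h(j, Z) = Z*34 = 34*Z)
((h(3, 5)*20)*6)/(-46955) = (((34*5)*20)*6)/(-46955) = ((170*20)*6)*(-1/46955) = (3400*6)*(-1/46955) = 20400*(-1/46955) = -4080/9391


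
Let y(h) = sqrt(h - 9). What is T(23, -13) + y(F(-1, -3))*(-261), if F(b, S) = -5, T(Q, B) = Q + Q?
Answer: 46 - 261*I*sqrt(14) ≈ 46.0 - 976.57*I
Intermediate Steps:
T(Q, B) = 2*Q
y(h) = sqrt(-9 + h)
T(23, -13) + y(F(-1, -3))*(-261) = 2*23 + sqrt(-9 - 5)*(-261) = 46 + sqrt(-14)*(-261) = 46 + (I*sqrt(14))*(-261) = 46 - 261*I*sqrt(14)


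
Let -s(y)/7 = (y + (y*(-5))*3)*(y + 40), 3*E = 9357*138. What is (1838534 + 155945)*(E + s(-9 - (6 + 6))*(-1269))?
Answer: 99825389201940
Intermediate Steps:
E = 430422 (E = (9357*138)/3 = (1/3)*1291266 = 430422)
s(y) = 98*y*(40 + y) (s(y) = -7*(y + (y*(-5))*3)*(y + 40) = -7*(y - 5*y*3)*(40 + y) = -7*(y - 15*y)*(40 + y) = -7*(-14*y)*(40 + y) = -(-98)*y*(40 + y) = 98*y*(40 + y))
(1838534 + 155945)*(E + s(-9 - (6 + 6))*(-1269)) = (1838534 + 155945)*(430422 + (98*(-9 - (6 + 6))*(40 + (-9 - (6 + 6))))*(-1269)) = 1994479*(430422 + (98*(-9 - 1*12)*(40 + (-9 - 1*12)))*(-1269)) = 1994479*(430422 + (98*(-9 - 12)*(40 + (-9 - 12)))*(-1269)) = 1994479*(430422 + (98*(-21)*(40 - 21))*(-1269)) = 1994479*(430422 + (98*(-21)*19)*(-1269)) = 1994479*(430422 - 39102*(-1269)) = 1994479*(430422 + 49620438) = 1994479*50050860 = 99825389201940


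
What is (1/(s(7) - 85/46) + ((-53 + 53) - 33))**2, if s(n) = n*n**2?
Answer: 268140659329/246270249 ≈ 1088.8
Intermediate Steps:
s(n) = n**3
(1/(s(7) - 85/46) + ((-53 + 53) - 33))**2 = (1/(7**3 - 85/46) + ((-53 + 53) - 33))**2 = (1/(343 - 85*1/46) + (0 - 33))**2 = (1/(343 - 85/46) - 33)**2 = (1/(15693/46) - 33)**2 = (46/15693 - 33)**2 = (-517823/15693)**2 = 268140659329/246270249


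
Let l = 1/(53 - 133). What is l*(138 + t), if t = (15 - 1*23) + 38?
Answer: -21/10 ≈ -2.1000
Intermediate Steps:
t = 30 (t = (15 - 23) + 38 = -8 + 38 = 30)
l = -1/80 (l = 1/(-80) = -1/80 ≈ -0.012500)
l*(138 + t) = -(138 + 30)/80 = -1/80*168 = -21/10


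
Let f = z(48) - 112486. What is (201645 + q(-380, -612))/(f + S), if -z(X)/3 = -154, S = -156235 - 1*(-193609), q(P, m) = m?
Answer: -201033/74650 ≈ -2.6930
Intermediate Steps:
S = 37374 (S = -156235 + 193609 = 37374)
z(X) = 462 (z(X) = -3*(-154) = 462)
f = -112024 (f = 462 - 112486 = -112024)
(201645 + q(-380, -612))/(f + S) = (201645 - 612)/(-112024 + 37374) = 201033/(-74650) = 201033*(-1/74650) = -201033/74650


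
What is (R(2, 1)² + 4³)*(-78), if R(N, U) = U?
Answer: -5070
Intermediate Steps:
(R(2, 1)² + 4³)*(-78) = (1² + 4³)*(-78) = (1 + 64)*(-78) = 65*(-78) = -5070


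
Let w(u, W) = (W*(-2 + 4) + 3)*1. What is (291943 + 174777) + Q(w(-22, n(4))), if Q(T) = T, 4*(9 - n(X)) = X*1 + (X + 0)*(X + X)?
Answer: 466723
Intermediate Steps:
n(X) = 9 - X**2/2 - X/4 (n(X) = 9 - (X*1 + (X + 0)*(X + X))/4 = 9 - (X + X*(2*X))/4 = 9 - (X + 2*X**2)/4 = 9 + (-X**2/2 - X/4) = 9 - X**2/2 - X/4)
w(u, W) = 3 + 2*W (w(u, W) = (W*2 + 3)*1 = (2*W + 3)*1 = (3 + 2*W)*1 = 3 + 2*W)
(291943 + 174777) + Q(w(-22, n(4))) = (291943 + 174777) + (3 + 2*(9 - 1/2*4**2 - 1/4*4)) = 466720 + (3 + 2*(9 - 1/2*16 - 1)) = 466720 + (3 + 2*(9 - 8 - 1)) = 466720 + (3 + 2*0) = 466720 + (3 + 0) = 466720 + 3 = 466723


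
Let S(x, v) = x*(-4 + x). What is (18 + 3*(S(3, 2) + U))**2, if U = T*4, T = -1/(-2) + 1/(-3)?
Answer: 121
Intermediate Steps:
T = 1/6 (T = -1*(-1/2) + 1*(-1/3) = 1/2 - 1/3 = 1/6 ≈ 0.16667)
U = 2/3 (U = (1/6)*4 = 2/3 ≈ 0.66667)
(18 + 3*(S(3, 2) + U))**2 = (18 + 3*(3*(-4 + 3) + 2/3))**2 = (18 + 3*(3*(-1) + 2/3))**2 = (18 + 3*(-3 + 2/3))**2 = (18 + 3*(-7/3))**2 = (18 - 7)**2 = 11**2 = 121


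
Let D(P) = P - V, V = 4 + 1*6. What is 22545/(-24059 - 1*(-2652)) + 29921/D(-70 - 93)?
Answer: -644419132/3703411 ≈ -174.01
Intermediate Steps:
V = 10 (V = 4 + 6 = 10)
D(P) = -10 + P (D(P) = P - 1*10 = P - 10 = -10 + P)
22545/(-24059 - 1*(-2652)) + 29921/D(-70 - 93) = 22545/(-24059 - 1*(-2652)) + 29921/(-10 + (-70 - 93)) = 22545/(-24059 + 2652) + 29921/(-10 - 163) = 22545/(-21407) + 29921/(-173) = 22545*(-1/21407) + 29921*(-1/173) = -22545/21407 - 29921/173 = -644419132/3703411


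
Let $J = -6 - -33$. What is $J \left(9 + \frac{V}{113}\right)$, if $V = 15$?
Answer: $\frac{27864}{113} \approx 246.58$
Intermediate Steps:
$J = 27$ ($J = -6 + 33 = 27$)
$J \left(9 + \frac{V}{113}\right) = 27 \left(9 + \frac{15}{113}\right) = 27 \cdot \frac{1032}{113} = \frac{27864}{113}$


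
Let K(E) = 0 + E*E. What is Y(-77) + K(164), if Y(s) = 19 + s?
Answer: 26838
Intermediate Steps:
K(E) = E² (K(E) = 0 + E² = E²)
Y(-77) + K(164) = (19 - 77) + 164² = -58 + 26896 = 26838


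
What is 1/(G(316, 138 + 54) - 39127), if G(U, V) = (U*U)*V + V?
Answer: 1/19133417 ≈ 5.2265e-8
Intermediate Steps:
G(U, V) = V + V*U² (G(U, V) = U²*V + V = V*U² + V = V + V*U²)
1/(G(316, 138 + 54) - 39127) = 1/((138 + 54)*(1 + 316²) - 39127) = 1/(192*(1 + 99856) - 39127) = 1/(192*99857 - 39127) = 1/(19172544 - 39127) = 1/19133417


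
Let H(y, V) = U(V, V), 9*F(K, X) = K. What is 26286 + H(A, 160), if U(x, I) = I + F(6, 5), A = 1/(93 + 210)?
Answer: 79340/3 ≈ 26447.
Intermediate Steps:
F(K, X) = K/9
A = 1/303 ≈ 0.0033003
U(x, I) = ⅔ + I (U(x, I) = I + (⅑)*6 = I + ⅔ = ⅔ + I)
H(y, V) = ⅔ + V
26286 + H(A, 160) = 26286 + (⅔ + 160) = 26286 + 482/3 = 79340/3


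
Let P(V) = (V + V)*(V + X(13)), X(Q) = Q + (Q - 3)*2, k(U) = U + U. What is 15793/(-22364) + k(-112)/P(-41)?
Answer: -960609/916924 ≈ -1.0476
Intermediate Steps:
k(U) = 2*U
X(Q) = -6 + 3*Q (X(Q) = Q + (-3 + Q)*2 = Q + (-6 + 2*Q) = -6 + 3*Q)
P(V) = 2*V*(33 + V) (P(V) = (V + V)*(V + (-6 + 3*13)) = (2*V)*(V + (-6 + 39)) = (2*V)*(V + 33) = (2*V)*(33 + V) = 2*V*(33 + V))
15793/(-22364) + k(-112)/P(-41) = 15793/(-22364) + (2*(-112))/((2*(-41)*(33 - 41))) = 15793*(-1/22364) - 224/(2*(-41)*(-8)) = -15793/22364 - 224/656 = -15793/22364 - 224*1/656 = -15793/22364 - 14/41 = -960609/916924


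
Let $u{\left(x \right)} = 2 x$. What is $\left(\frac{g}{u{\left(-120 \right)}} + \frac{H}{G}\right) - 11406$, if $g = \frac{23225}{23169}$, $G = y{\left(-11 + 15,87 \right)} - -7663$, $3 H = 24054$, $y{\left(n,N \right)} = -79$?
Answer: $- \frac{501001345361}{43928424} \approx -11405.0$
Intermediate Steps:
$H = 8018$ ($H = \frac{1}{3} \cdot 24054 = 8018$)
$G = 7584$ ($G = -79 - -7663 = -79 + 7663 = 7584$)
$g = \frac{23225}{23169}$ ($g = 23225 \cdot \frac{1}{23169} = \frac{23225}{23169} \approx 1.0024$)
$\left(\frac{g}{u{\left(-120 \right)}} + \frac{H}{G}\right) - 11406 = \left(\frac{23225}{23169 \cdot 2 \left(-120\right)} + \frac{8018}{7584}\right) - 11406 = \left(\frac{23225}{23169 \left(-240\right)} + 8018 \cdot \frac{1}{7584}\right) - 11406 = \left(\frac{23225}{23169} \left(- \frac{1}{240}\right) + \frac{4009}{3792}\right) - 11406 = \left(- \frac{4645}{1112112} + \frac{4009}{3792}\right) - 11406 = \frac{46258783}{43928424} - 11406 = - \frac{501001345361}{43928424}$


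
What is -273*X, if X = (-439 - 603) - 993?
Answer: 555555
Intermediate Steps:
X = -2035 (X = -1042 - 993 = -2035)
-273*X = -273*(-2035) = 555555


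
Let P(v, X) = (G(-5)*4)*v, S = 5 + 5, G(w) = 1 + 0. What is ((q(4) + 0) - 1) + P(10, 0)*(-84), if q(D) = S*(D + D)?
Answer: -3281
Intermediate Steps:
G(w) = 1
S = 10
q(D) = 20*D (q(D) = 10*(D + D) = 10*(2*D) = 20*D)
P(v, X) = 4*v (P(v, X) = (1*4)*v = 4*v)
((q(4) + 0) - 1) + P(10, 0)*(-84) = ((20*4 + 0) - 1) + (4*10)*(-84) = ((80 + 0) - 1) + 40*(-84) = (80 - 1) - 3360 = 79 - 3360 = -3281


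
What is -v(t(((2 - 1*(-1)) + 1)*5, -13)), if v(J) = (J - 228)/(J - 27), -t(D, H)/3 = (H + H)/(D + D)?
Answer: -1507/167 ≈ -9.0240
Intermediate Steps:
t(D, H) = -3*H/D (t(D, H) = -3*(H + H)/(D + D) = -3*2*H/(2*D) = -3*2*H*1/(2*D) = -3*H/D)
v(J) = (-228 + J)/(-27 + J)
-v(t(((2 - 1*(-1)) + 1)*5, -13)) = -(-228 - 3*(-13)/((2 - 1*(-1)) + 1)*5)/(-27 - 3*(-13)/((2 - 1*(-1)) + 1)*5) = -(-228 - 3*(-13)/((2 + 1) + 1)*5)/(-27 - 3*(-13)/((2 + 1) + 1)*5) = -(-228 - 3*(-13)/(3 + 1)*5)/(-27 - 3*(-13)/(3 + 1)*5) = -(-228 - 3*(-13)/4*5)/(-27 - 3*(-13)/4*5) = -(-228 - 3*(-13)/20)/(-27 - 3*(-13)/20) = -(-228 - 3*(-13)*1/20)/(-27 - 3*(-13)*1/20) = -(-228 + 39/20)/(-27 + 39/20) = -(-4521)/((-501/20)*20) = -(-20)*(-4521)/(501*20) = -1*1507/167 = -1507/167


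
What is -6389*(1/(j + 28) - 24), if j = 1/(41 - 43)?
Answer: 8420702/55 ≈ 1.5310e+5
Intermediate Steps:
j = -½ (j = 1/(-2) = -½ ≈ -0.50000)
-6389*(1/(j + 28) - 24) = -6389*(1/(-½ + 28) - 24) = -6389*(1/(55/2) - 24) = -6389*(2/55 - 24) = -6389*(-1318/55) = 8420702/55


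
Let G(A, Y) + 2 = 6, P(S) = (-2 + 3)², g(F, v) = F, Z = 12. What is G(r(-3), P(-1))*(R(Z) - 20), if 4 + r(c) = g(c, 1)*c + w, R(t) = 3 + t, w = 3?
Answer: -20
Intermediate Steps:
r(c) = -1 + c² (r(c) = -4 + (c*c + 3) = -4 + (c² + 3) = -4 + (3 + c²) = -1 + c²)
P(S) = 1 (P(S) = 1² = 1)
G(A, Y) = 4 (G(A, Y) = -2 + 6 = 4)
G(r(-3), P(-1))*(R(Z) - 20) = 4*((3 + 12) - 20) = 4*(15 - 20) = 4*(-5) = -20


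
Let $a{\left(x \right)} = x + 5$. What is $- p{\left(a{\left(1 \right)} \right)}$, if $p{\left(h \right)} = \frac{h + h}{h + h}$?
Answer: $-1$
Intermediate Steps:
$a{\left(x \right)} = 5 + x$
$p{\left(h \right)} = 1$ ($p{\left(h \right)} = \frac{2 h}{2 h} = 2 h \frac{1}{2 h} = 1$)
$- p{\left(a{\left(1 \right)} \right)} = \left(-1\right) 1 = -1$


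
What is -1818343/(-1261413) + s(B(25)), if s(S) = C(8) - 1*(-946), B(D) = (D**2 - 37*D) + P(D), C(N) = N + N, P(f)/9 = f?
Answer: 1215297649/1261413 ≈ 963.44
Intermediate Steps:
P(f) = 9*f
C(N) = 2*N
B(D) = D**2 - 28*D (B(D) = (D**2 - 37*D) + 9*D = D**2 - 28*D)
s(S) = 962 (s(S) = 2*8 - 1*(-946) = 16 + 946 = 962)
-1818343/(-1261413) + s(B(25)) = -1818343/(-1261413) + 962 = -1818343*(-1/1261413) + 962 = 1818343/1261413 + 962 = 1215297649/1261413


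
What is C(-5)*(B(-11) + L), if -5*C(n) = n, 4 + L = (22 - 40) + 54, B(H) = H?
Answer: 21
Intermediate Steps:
L = 32 (L = -4 + ((22 - 40) + 54) = -4 + (-18 + 54) = -4 + 36 = 32)
C(n) = -n/5
C(-5)*(B(-11) + L) = (-⅕*(-5))*(-11 + 32) = 1*21 = 21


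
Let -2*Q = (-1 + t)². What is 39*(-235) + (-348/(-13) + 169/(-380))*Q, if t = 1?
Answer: -9165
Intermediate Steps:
Q = 0 (Q = -(-1 + 1)²/2 = -½*0² = -½*0 = 0)
39*(-235) + (-348/(-13) + 169/(-380))*Q = 39*(-235) + (-348/(-13) + 169/(-380))*0 = -9165 + (-348*(-1/13) + 169*(-1/380))*0 = -9165 + (348/13 - 169/380)*0 = -9165 + (130043/4940)*0 = -9165 + 0 = -9165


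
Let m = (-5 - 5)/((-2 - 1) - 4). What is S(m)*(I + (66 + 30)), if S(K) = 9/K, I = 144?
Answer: 1512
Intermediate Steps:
m = 10/7 (m = -10/(-3 - 4) = -10/(-7) = -10*(-1/7) = 10/7 ≈ 1.4286)
S(m)*(I + (66 + 30)) = (9/(10/7))*(144 + (66 + 30)) = (9*(7/10))*(144 + 96) = (63/10)*240 = 1512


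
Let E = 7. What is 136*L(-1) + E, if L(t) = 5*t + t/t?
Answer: -537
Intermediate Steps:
L(t) = 1 + 5*t (L(t) = 5*t + 1 = 1 + 5*t)
136*L(-1) + E = 136*(1 + 5*(-1)) + 7 = 136*(1 - 5) + 7 = 136*(-4) + 7 = -544 + 7 = -537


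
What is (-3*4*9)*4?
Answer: -432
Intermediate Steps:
(-3*4*9)*4 = -12*9*4 = -108*4 = -432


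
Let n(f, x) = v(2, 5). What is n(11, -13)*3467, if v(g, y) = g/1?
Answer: 6934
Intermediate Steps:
v(g, y) = g (v(g, y) = g*1 = g)
n(f, x) = 2
n(11, -13)*3467 = 2*3467 = 6934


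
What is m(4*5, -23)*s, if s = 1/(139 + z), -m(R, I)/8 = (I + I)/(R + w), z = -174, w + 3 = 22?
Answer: -368/1365 ≈ -0.26960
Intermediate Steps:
w = 19 (w = -3 + 22 = 19)
m(R, I) = -16*I/(19 + R) (m(R, I) = -8*(I + I)/(R + 19) = -8*2*I/(19 + R) = -16*I/(19 + R))
s = -1/35 (s = 1/(139 - 174) = 1/(-35) = -1/35 ≈ -0.028571)
m(4*5, -23)*s = -16*(-23)/(19 + 4*5)*(-1/35) = -16*(-23)/(19 + 20)*(-1/35) = -16*(-23)/39*(-1/35) = -16*(-23)*1/39*(-1/35) = (368/39)*(-1/35) = -368/1365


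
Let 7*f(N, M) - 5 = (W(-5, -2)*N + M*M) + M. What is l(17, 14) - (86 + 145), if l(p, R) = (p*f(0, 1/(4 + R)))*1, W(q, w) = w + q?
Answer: -496045/2268 ≈ -218.71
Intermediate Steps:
W(q, w) = q + w
f(N, M) = 5/7 - N + M/7 + M²/7 (f(N, M) = 5/7 + (((-5 - 2)*N + M*M) + M)/7 = 5/7 + ((-7*N + M²) + M)/7 = 5/7 + ((M² - 7*N) + M)/7 = 5/7 + (M + M² - 7*N)/7 = 5/7 + (-N + M/7 + M²/7) = 5/7 - N + M/7 + M²/7)
l(p, R) = p*(5/7 + 1/(7*(4 + R)) + 1/(7*(4 + R)²)) (l(p, R) = (p*(5/7 - 1*0 + 1/(7*(4 + R)) + (1/(4 + R))²/7))*1 = (p*(5/7 + 0 + 1/(7*(4 + R)) + 1/(7*(4 + R)²)))*1 = (p*(5/7 + 1/(7*(4 + R)) + 1/(7*(4 + R)²)))*1 = p*(5/7 + 1/(7*(4 + R)) + 1/(7*(4 + R)²)))
l(17, 14) - (86 + 145) = (⅐)*17*(85 + 5*14² + 41*14)/(16 + 14² + 8*14) - (86 + 145) = (⅐)*17*(85 + 5*196 + 574)/(16 + 196 + 112) - 1*231 = (⅐)*17*(85 + 980 + 574)/324 - 231 = (⅐)*17*(1/324)*1639 - 231 = 27863/2268 - 231 = -496045/2268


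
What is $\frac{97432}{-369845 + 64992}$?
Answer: $- \frac{97432}{304853} \approx -0.3196$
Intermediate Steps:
$\frac{97432}{-369845 + 64992} = \frac{97432}{-304853} = 97432 \left(- \frac{1}{304853}\right) = - \frac{97432}{304853}$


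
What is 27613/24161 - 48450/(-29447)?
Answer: 1983720461/711468967 ≈ 2.7882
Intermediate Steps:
27613/24161 - 48450/(-29447) = 27613*(1/24161) - 48450*(-1/29447) = 27613/24161 + 48450/29447 = 1983720461/711468967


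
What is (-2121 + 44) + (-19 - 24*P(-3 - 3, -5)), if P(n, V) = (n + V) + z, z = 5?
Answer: -1952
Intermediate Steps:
P(n, V) = 5 + V + n (P(n, V) = (n + V) + 5 = (V + n) + 5 = 5 + V + n)
(-2121 + 44) + (-19 - 24*P(-3 - 3, -5)) = (-2121 + 44) + (-19 - 24*(5 - 5 + (-3 - 3))) = -2077 + (-19 - 24*(5 - 5 - 6)) = -2077 + (-19 - 24*(-6)) = -2077 + (-19 + 144) = -2077 + 125 = -1952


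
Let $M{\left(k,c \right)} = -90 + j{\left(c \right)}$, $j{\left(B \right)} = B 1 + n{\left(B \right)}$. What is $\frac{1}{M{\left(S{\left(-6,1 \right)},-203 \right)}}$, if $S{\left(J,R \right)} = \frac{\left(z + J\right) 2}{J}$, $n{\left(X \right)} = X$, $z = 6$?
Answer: $- \frac{1}{496} \approx -0.0020161$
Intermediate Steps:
$j{\left(B \right)} = 2 B$ ($j{\left(B \right)} = B 1 + B = B + B = 2 B$)
$S{\left(J,R \right)} = \frac{12 + 2 J}{J}$ ($S{\left(J,R \right)} = \frac{\left(6 + J\right) 2}{J} = \frac{12 + 2 J}{J}$)
$M{\left(k,c \right)} = -90 + 2 c$
$\frac{1}{M{\left(S{\left(-6,1 \right)},-203 \right)}} = \frac{1}{-90 + 2 \left(-203\right)} = \frac{1}{-90 - 406} = \frac{1}{-496} = - \frac{1}{496}$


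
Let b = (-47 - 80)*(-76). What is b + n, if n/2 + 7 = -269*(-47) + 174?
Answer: 35272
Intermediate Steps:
b = 9652 (b = -127*(-76) = 9652)
n = 25620 (n = -14 + 2*(-269*(-47) + 174) = -14 + 2*(12643 + 174) = -14 + 2*12817 = -14 + 25634 = 25620)
b + n = 9652 + 25620 = 35272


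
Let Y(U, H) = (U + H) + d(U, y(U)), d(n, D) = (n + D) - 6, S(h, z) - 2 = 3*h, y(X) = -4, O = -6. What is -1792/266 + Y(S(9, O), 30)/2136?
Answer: -45321/6764 ≈ -6.7003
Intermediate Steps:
S(h, z) = 2 + 3*h
d(n, D) = -6 + D + n (d(n, D) = (D + n) - 6 = -6 + D + n)
Y(U, H) = -10 + H + 2*U (Y(U, H) = (U + H) + (-6 - 4 + U) = (H + U) + (-10 + U) = -10 + H + 2*U)
-1792/266 + Y(S(9, O), 30)/2136 = -1792/266 + (-10 + 30 + 2*(2 + 3*9))/2136 = -1792*1/266 + (-10 + 30 + 2*(2 + 27))*(1/2136) = -128/19 + (-10 + 30 + 2*29)*(1/2136) = -128/19 + (-10 + 30 + 58)*(1/2136) = -128/19 + 78*(1/2136) = -128/19 + 13/356 = -45321/6764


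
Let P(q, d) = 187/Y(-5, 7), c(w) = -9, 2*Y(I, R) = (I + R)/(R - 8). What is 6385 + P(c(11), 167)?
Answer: 6198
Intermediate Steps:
Y(I, R) = (I + R)/(2*(-8 + R)) (Y(I, R) = ((I + R)/(R - 8))/2 = ((I + R)/(-8 + R))/2 = (I + R)/(2*(-8 + R)))
P(q, d) = -187 (P(q, d) = 187/(((-5 + 7)/(2*(-8 + 7)))) = 187/(((1/2)*2/(-1))) = 187/(((1/2)*(-1)*2)) = 187/(-1) = 187*(-1) = -187)
6385 + P(c(11), 167) = 6385 - 187 = 6198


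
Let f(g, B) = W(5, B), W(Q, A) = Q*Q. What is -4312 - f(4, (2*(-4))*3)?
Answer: -4337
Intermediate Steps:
W(Q, A) = Q²
f(g, B) = 25 (f(g, B) = 5² = 25)
-4312 - f(4, (2*(-4))*3) = -4312 - 1*25 = -4312 - 25 = -4337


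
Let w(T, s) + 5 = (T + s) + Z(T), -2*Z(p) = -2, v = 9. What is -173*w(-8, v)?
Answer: 519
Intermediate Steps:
Z(p) = 1 (Z(p) = -½*(-2) = 1)
w(T, s) = -4 + T + s (w(T, s) = -5 + ((T + s) + 1) = -5 + (1 + T + s) = -4 + T + s)
-173*w(-8, v) = -173*(-4 - 8 + 9) = -173*(-3) = 519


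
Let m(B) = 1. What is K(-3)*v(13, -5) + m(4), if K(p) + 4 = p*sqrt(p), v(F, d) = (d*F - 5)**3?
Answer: 1372001 + 1029000*I*sqrt(3) ≈ 1.372e+6 + 1.7823e+6*I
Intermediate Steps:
v(F, d) = (-5 + F*d)**3 (v(F, d) = (F*d - 5)**3 = (-5 + F*d)**3)
K(p) = -4 + p**(3/2) (K(p) = -4 + p*sqrt(p) = -4 + p**(3/2))
K(-3)*v(13, -5) + m(4) = (-4 + (-3)**(3/2))*(-5 + 13*(-5))**3 + 1 = (-4 - 3*I*sqrt(3))*(-5 - 65)**3 + 1 = (-4 - 3*I*sqrt(3))*(-70)**3 + 1 = (-4 - 3*I*sqrt(3))*(-343000) + 1 = (1372000 + 1029000*I*sqrt(3)) + 1 = 1372001 + 1029000*I*sqrt(3)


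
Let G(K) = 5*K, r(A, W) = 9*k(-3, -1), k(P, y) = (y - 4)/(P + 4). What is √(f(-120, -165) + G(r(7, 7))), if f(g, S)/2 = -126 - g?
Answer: I*√237 ≈ 15.395*I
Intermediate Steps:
k(P, y) = (-4 + y)/(4 + P)
f(g, S) = -252 - 2*g (f(g, S) = 2*(-126 - g) = -252 - 2*g)
r(A, W) = -45 (r(A, W) = 9*((-4 - 1)/(4 - 3)) = 9*(-5/1) = 9*(1*(-5)) = 9*(-5) = -45)
√(f(-120, -165) + G(r(7, 7))) = √((-252 - 2*(-120)) + 5*(-45)) = √((-252 + 240) - 225) = √(-12 - 225) = √(-237) = I*√237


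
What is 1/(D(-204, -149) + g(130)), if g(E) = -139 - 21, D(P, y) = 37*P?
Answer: -1/7708 ≈ -0.00012974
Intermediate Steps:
g(E) = -160
1/(D(-204, -149) + g(130)) = 1/(37*(-204) - 160) = 1/(-7548 - 160) = 1/(-7708) = -1/7708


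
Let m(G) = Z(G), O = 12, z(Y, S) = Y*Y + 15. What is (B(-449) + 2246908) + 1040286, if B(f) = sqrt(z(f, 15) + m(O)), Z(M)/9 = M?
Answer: 3287194 + 2*sqrt(50431) ≈ 3.2876e+6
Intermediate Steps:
z(Y, S) = 15 + Y**2 (z(Y, S) = Y**2 + 15 = 15 + Y**2)
Z(M) = 9*M
m(G) = 9*G
B(f) = sqrt(123 + f**2) (B(f) = sqrt((15 + f**2) + 9*12) = sqrt((15 + f**2) + 108) = sqrt(123 + f**2))
(B(-449) + 2246908) + 1040286 = (sqrt(123 + (-449)**2) + 2246908) + 1040286 = (sqrt(123 + 201601) + 2246908) + 1040286 = (sqrt(201724) + 2246908) + 1040286 = (2*sqrt(50431) + 2246908) + 1040286 = (2246908 + 2*sqrt(50431)) + 1040286 = 3287194 + 2*sqrt(50431)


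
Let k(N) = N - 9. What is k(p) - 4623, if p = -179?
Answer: -4811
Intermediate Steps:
k(N) = -9 + N
k(p) - 4623 = (-9 - 179) - 4623 = -188 - 4623 = -4811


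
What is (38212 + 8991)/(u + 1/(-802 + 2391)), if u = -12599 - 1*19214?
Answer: -75005567/50550856 ≈ -1.4838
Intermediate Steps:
u = -31813 (u = -12599 - 19214 = -31813)
(38212 + 8991)/(u + 1/(-802 + 2391)) = (38212 + 8991)/(-31813 + 1/(-802 + 2391)) = 47203/(-31813 + 1/1589) = 47203/(-50550856/1589) = 47203*(-1589/50550856) = -75005567/50550856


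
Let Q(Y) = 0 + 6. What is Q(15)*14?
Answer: 84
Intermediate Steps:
Q(Y) = 6
Q(15)*14 = 6*14 = 84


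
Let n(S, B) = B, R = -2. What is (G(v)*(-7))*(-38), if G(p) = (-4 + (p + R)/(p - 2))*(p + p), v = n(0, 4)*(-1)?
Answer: 6384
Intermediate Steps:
v = -4 (v = 4*(-1) = -4)
G(p) = -6*p (G(p) = (-4 + (p - 2)/(p - 2))*(p + p) = (-4 + (-2 + p)/(-2 + p))*(2*p) = (-4 + 1)*(2*p) = -6*p)
(G(v)*(-7))*(-38) = (-6*(-4)*(-7))*(-38) = (24*(-7))*(-38) = -168*(-38) = 6384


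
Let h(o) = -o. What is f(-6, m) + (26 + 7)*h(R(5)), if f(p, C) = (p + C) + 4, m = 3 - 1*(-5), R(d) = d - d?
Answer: 6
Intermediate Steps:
R(d) = 0
m = 8 (m = 3 + 5 = 8)
f(p, C) = 4 + C + p (f(p, C) = (C + p) + 4 = 4 + C + p)
f(-6, m) + (26 + 7)*h(R(5)) = (4 + 8 - 6) + (26 + 7)*(-1*0) = 6 + 33*0 = 6 + 0 = 6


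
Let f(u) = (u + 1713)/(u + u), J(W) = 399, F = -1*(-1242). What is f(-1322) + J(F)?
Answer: 1054565/2644 ≈ 398.85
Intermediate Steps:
F = 1242
f(u) = (1713 + u)/(2*u) (f(u) = (1713 + u)/((2*u)) = (1713 + u)*(1/(2*u)) = (1713 + u)/(2*u))
f(-1322) + J(F) = (½)*(1713 - 1322)/(-1322) + 399 = (½)*(-1/1322)*391 + 399 = -391/2644 + 399 = 1054565/2644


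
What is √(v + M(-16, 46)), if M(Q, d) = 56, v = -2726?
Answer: I*√2670 ≈ 51.672*I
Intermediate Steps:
√(v + M(-16, 46)) = √(-2726 + 56) = √(-2670) = I*√2670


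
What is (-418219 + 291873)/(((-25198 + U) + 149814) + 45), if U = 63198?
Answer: -126346/187859 ≈ -0.67256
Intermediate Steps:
(-418219 + 291873)/(((-25198 + U) + 149814) + 45) = (-418219 + 291873)/(((-25198 + 63198) + 149814) + 45) = -126346/((38000 + 149814) + 45) = -126346/(187814 + 45) = -126346/187859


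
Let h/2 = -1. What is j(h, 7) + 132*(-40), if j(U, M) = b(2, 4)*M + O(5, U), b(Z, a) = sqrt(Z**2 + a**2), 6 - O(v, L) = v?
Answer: -5279 + 14*sqrt(5) ≈ -5247.7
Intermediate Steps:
h = -2 (h = 2*(-1) = -2)
O(v, L) = 6 - v
j(U, M) = 1 + 2*M*sqrt(5) (j(U, M) = sqrt(2**2 + 4**2)*M + (6 - 1*5) = sqrt(4 + 16)*M + (6 - 5) = sqrt(20)*M + 1 = (2*sqrt(5))*M + 1 = 2*M*sqrt(5) + 1 = 1 + 2*M*sqrt(5))
j(h, 7) + 132*(-40) = (1 + 2*7*sqrt(5)) + 132*(-40) = (1 + 14*sqrt(5)) - 5280 = -5279 + 14*sqrt(5)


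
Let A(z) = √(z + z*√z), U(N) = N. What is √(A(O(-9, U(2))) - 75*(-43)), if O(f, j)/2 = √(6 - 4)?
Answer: √(3225 + √2*√(√2 + 2*2^(¼))) ≈ 56.813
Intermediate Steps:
O(f, j) = 2*√2 (O(f, j) = 2*√(6 - 4) = 2*√2)
A(z) = √(z + z^(3/2))
√(A(O(-9, U(2))) - 75*(-43)) = √(√(2*√2 + (2*√2)^(3/2)) - 75*(-43)) = √(√(2*√2 + 4*2^(¼)) + 3225) = √(3225 + √(2*√2 + 4*2^(¼)))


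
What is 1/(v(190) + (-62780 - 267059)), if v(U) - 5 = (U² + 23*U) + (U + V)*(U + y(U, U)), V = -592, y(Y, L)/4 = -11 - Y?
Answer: -1/42536 ≈ -2.3509e-5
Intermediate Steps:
y(Y, L) = -44 - 4*Y (y(Y, L) = 4*(-11 - Y) = -44 - 4*Y)
v(U) = 5 + U² + 23*U + (-592 + U)*(-44 - 3*U) (v(U) = 5 + ((U² + 23*U) + (U - 592)*(U + (-44 - 4*U))) = 5 + ((U² + 23*U) + (-592 + U)*(-44 - 3*U)) = 5 + (U² + 23*U + (-592 + U)*(-44 - 3*U)) = 5 + U² + 23*U + (-592 + U)*(-44 - 3*U))
1/(v(190) + (-62780 - 267059)) = 1/((26053 - 2*190² + 1755*190) + (-62780 - 267059)) = 1/((26053 - 2*36100 + 333450) - 329839) = 1/((26053 - 72200 + 333450) - 329839) = 1/(287303 - 329839) = 1/(-42536) = -1/42536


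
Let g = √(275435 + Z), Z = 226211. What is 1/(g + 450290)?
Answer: 6085/2740007871 - √501646/202760582454 ≈ 2.2173e-6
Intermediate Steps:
g = √501646 (g = √(275435 + 226211) = √501646 ≈ 708.27)
1/(g + 450290) = 1/(√501646 + 450290) = 1/(450290 + √501646)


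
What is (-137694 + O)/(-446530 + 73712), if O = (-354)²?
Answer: 6189/186409 ≈ 0.033201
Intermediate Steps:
O = 125316
(-137694 + O)/(-446530 + 73712) = (-137694 + 125316)/(-446530 + 73712) = -12378/(-372818) = -12378*(-1/372818) = 6189/186409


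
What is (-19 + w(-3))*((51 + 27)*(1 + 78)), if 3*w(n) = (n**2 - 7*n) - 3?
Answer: -61620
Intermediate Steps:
w(n) = -1 - 7*n/3 + n**2/3 (w(n) = ((n**2 - 7*n) - 3)/3 = (-3 + n**2 - 7*n)/3 = -1 - 7*n/3 + n**2/3)
(-19 + w(-3))*((51 + 27)*(1 + 78)) = (-19 + (-1 - 7/3*(-3) + (1/3)*(-3)**2))*((51 + 27)*(1 + 78)) = (-19 + (-1 + 7 + (1/3)*9))*(78*79) = (-19 + (-1 + 7 + 3))*6162 = (-19 + 9)*6162 = -10*6162 = -61620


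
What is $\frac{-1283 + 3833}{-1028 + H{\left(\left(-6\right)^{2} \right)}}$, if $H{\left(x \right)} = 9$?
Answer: $- \frac{2550}{1019} \approx -2.5025$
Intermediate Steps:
$\frac{-1283 + 3833}{-1028 + H{\left(\left(-6\right)^{2} \right)}} = \frac{-1283 + 3833}{-1028 + 9} = \frac{2550}{-1019} = 2550 \left(- \frac{1}{1019}\right) = - \frac{2550}{1019}$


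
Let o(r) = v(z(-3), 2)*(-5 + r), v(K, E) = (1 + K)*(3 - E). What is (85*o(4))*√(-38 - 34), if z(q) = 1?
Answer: -1020*I*√2 ≈ -1442.5*I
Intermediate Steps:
o(r) = -10 + 2*r (o(r) = (3 - 1*2 + 3*1 - 1*2*1)*(-5 + r) = (3 - 2 + 3 - 2)*(-5 + r) = 2*(-5 + r) = -10 + 2*r)
(85*o(4))*√(-38 - 34) = (85*(-10 + 2*4))*√(-38 - 34) = (85*(-10 + 8))*√(-72) = (85*(-2))*(6*I*√2) = -1020*I*√2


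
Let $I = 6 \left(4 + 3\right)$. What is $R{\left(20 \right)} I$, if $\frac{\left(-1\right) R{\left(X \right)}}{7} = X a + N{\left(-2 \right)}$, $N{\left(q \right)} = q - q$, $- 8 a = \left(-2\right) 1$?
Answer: $-1470$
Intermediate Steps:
$I = 42$ ($I = 6 \cdot 7 = 42$)
$a = \frac{1}{4}$ ($a = - \frac{\left(-2\right) 1}{8} = \left(- \frac{1}{8}\right) \left(-2\right) = \frac{1}{4} \approx 0.25$)
$N{\left(q \right)} = 0$
$R{\left(X \right)} = - \frac{7 X}{4}$ ($R{\left(X \right)} = - 7 \left(X \frac{1}{4} + 0\right) = - 7 \left(\frac{X}{4} + 0\right) = - 7 \frac{X}{4} = - \frac{7 X}{4}$)
$R{\left(20 \right)} I = \left(- \frac{7}{4}\right) 20 \cdot 42 = \left(-35\right) 42 = -1470$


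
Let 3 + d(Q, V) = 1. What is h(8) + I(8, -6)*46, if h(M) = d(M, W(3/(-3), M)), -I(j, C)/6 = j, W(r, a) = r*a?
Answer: -2210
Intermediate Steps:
W(r, a) = a*r
d(Q, V) = -2 (d(Q, V) = -3 + 1 = -2)
I(j, C) = -6*j
h(M) = -2
h(8) + I(8, -6)*46 = -2 - 6*8*46 = -2 - 48*46 = -2 - 2208 = -2210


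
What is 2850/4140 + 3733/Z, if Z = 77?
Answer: 522469/10626 ≈ 49.169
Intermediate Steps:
2850/4140 + 3733/Z = 2850/4140 + 3733/77 = 2850*(1/4140) + 3733*(1/77) = 95/138 + 3733/77 = 522469/10626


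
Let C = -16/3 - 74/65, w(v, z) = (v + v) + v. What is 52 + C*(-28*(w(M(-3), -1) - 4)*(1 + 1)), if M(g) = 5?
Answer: 787532/195 ≈ 4038.6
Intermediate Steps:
w(v, z) = 3*v (w(v, z) = 2*v + v = 3*v)
C = -1262/195 (C = -16*1/3 - 74*1/65 = -16/3 - 74/65 = -1262/195 ≈ -6.4718)
52 + C*(-28*(w(M(-3), -1) - 4)*(1 + 1)) = 52 - (-35336)*(3*5 - 4)*(1 + 1)/195 = 52 - (-35336)*(15 - 4)*2/195 = 52 - (-35336)*11*2/195 = 52 - (-35336)*22/195 = 52 - 1262/195*(-616) = 52 + 777392/195 = 787532/195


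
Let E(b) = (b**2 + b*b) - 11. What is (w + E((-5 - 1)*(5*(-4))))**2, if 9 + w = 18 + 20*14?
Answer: 845530084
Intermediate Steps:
E(b) = -11 + 2*b**2 (E(b) = (b**2 + b**2) - 11 = 2*b**2 - 11 = -11 + 2*b**2)
w = 289 (w = -9 + (18 + 20*14) = -9 + (18 + 280) = -9 + 298 = 289)
(w + E((-5 - 1)*(5*(-4))))**2 = (289 + (-11 + 2*((-5 - 1)*(5*(-4)))**2))**2 = (289 + (-11 + 2*(-6*(-20))**2))**2 = (289 + (-11 + 2*120**2))**2 = (289 + (-11 + 2*14400))**2 = (289 + (-11 + 28800))**2 = (289 + 28789)**2 = 29078**2 = 845530084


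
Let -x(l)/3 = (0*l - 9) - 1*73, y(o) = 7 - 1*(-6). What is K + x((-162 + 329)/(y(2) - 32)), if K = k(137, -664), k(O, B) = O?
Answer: 383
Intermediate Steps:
y(o) = 13 (y(o) = 7 + 6 = 13)
x(l) = 246 (x(l) = -3*((0*l - 9) - 1*73) = -3*((0 - 9) - 73) = -3*(-9 - 73) = -3*(-82) = 246)
K = 137
K + x((-162 + 329)/(y(2) - 32)) = 137 + 246 = 383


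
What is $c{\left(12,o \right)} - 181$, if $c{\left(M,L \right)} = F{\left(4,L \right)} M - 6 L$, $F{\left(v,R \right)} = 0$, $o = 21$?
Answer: $-307$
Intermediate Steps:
$c{\left(M,L \right)} = - 6 L$ ($c{\left(M,L \right)} = 0 M - 6 L = 0 - 6 L = - 6 L$)
$c{\left(12,o \right)} - 181 = \left(-6\right) 21 - 181 = -126 - 181 = -307$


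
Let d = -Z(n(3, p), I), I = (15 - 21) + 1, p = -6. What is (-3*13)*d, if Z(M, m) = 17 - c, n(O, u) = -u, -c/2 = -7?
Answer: 117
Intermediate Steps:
c = 14 (c = -2*(-7) = 14)
I = -5 (I = -6 + 1 = -5)
Z(M, m) = 3 (Z(M, m) = 17 - 1*14 = 17 - 14 = 3)
d = -3 (d = -1*3 = -3)
(-3*13)*d = -3*13*(-3) = -39*(-3) = 117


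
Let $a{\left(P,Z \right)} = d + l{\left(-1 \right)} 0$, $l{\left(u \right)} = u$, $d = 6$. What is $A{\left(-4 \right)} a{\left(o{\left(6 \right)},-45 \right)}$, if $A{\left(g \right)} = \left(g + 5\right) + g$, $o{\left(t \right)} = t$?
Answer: $-18$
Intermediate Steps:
$A{\left(g \right)} = 5 + 2 g$ ($A{\left(g \right)} = \left(5 + g\right) + g = 5 + 2 g$)
$a{\left(P,Z \right)} = 6$ ($a{\left(P,Z \right)} = 6 - 0 = 6 + 0 = 6$)
$A{\left(-4 \right)} a{\left(o{\left(6 \right)},-45 \right)} = \left(5 + 2 \left(-4\right)\right) 6 = \left(5 - 8\right) 6 = \left(-3\right) 6 = -18$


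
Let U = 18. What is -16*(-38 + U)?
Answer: 320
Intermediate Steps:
-16*(-38 + U) = -16*(-38 + 18) = -16*(-20) = 320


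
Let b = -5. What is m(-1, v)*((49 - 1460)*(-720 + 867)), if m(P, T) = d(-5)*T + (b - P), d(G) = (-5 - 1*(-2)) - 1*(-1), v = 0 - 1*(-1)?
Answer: 1244502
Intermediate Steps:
v = 1 (v = 0 + 1 = 1)
d(G) = -2 (d(G) = (-5 + 2) + 1 = -3 + 1 = -2)
m(P, T) = -5 - P - 2*T (m(P, T) = -2*T + (-5 - P) = -5 - P - 2*T)
m(-1, v)*((49 - 1460)*(-720 + 867)) = (-5 - 1*(-1) - 2*1)*((49 - 1460)*(-720 + 867)) = (-5 + 1 - 2)*(-1411*147) = -6*(-207417) = 1244502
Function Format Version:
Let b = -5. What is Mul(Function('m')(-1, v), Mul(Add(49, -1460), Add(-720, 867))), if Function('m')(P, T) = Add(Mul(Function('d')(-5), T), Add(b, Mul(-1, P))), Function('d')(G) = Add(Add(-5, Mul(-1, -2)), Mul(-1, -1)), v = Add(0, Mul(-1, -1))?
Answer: 1244502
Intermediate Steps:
v = 1 (v = Add(0, 1) = 1)
Function('d')(G) = -2 (Function('d')(G) = Add(Add(-5, 2), 1) = Add(-3, 1) = -2)
Function('m')(P, T) = Add(-5, Mul(-1, P), Mul(-2, T)) (Function('m')(P, T) = Add(Mul(-2, T), Add(-5, Mul(-1, P))) = Add(-5, Mul(-1, P), Mul(-2, T)))
Mul(Function('m')(-1, v), Mul(Add(49, -1460), Add(-720, 867))) = Mul(Add(-5, Mul(-1, -1), Mul(-2, 1)), Mul(Add(49, -1460), Add(-720, 867))) = Mul(Add(-5, 1, -2), Mul(-1411, 147)) = Mul(-6, -207417) = 1244502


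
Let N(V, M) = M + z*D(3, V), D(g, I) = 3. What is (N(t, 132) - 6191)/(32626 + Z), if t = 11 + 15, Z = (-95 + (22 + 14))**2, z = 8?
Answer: -6035/36107 ≈ -0.16714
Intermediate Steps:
Z = 3481 (Z = (-95 + 36)**2 = (-59)**2 = 3481)
t = 26
N(V, M) = 24 + M (N(V, M) = M + 8*3 = M + 24 = 24 + M)
(N(t, 132) - 6191)/(32626 + Z) = ((24 + 132) - 6191)/(32626 + 3481) = (156 - 6191)/36107 = -6035*1/36107 = -6035/36107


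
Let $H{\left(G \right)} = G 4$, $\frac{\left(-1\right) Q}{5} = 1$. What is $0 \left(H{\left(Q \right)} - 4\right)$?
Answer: $0$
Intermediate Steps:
$Q = -5$ ($Q = \left(-5\right) 1 = -5$)
$H{\left(G \right)} = 4 G$
$0 \left(H{\left(Q \right)} - 4\right) = 0 \left(4 \left(-5\right) - 4\right) = 0 \left(-20 - 4\right) = 0 \left(-24\right) = 0$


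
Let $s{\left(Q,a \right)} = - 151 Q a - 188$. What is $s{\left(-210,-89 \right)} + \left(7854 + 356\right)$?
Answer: $-2814168$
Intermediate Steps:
$s{\left(Q,a \right)} = -188 - 151 Q a$ ($s{\left(Q,a \right)} = - 151 Q a - 188 = -188 - 151 Q a$)
$s{\left(-210,-89 \right)} + \left(7854 + 356\right) = \left(-188 - \left(-31710\right) \left(-89\right)\right) + \left(7854 + 356\right) = \left(-188 - 2822190\right) + 8210 = -2822378 + 8210 = -2814168$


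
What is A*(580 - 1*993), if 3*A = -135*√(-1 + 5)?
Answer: 37170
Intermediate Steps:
A = -90 (A = (-135*√(-1 + 5))/3 = (-135*√4)/3 = (-135*2)/3 = (⅓)*(-270) = -90)
A*(580 - 1*993) = -90*(580 - 1*993) = -90*(580 - 993) = -90*(-413) = 37170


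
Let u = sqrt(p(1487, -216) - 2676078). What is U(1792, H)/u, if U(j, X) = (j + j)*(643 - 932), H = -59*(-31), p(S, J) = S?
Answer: 1035776*I*sqrt(2674591)/2674591 ≈ 633.34*I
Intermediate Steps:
H = 1829
u = I*sqrt(2674591) (u = sqrt(1487 - 2676078) = sqrt(-2674591) = I*sqrt(2674591) ≈ 1635.4*I)
U(j, X) = -578*j (U(j, X) = (2*j)*(-289) = -578*j)
U(1792, H)/u = (-578*1792)/((I*sqrt(2674591))) = -(-1035776)*I*sqrt(2674591)/2674591 = 1035776*I*sqrt(2674591)/2674591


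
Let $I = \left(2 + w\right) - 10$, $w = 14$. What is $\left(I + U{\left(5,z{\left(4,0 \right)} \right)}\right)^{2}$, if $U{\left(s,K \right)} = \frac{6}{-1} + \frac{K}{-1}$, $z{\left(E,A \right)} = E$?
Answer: $16$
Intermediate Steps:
$U{\left(s,K \right)} = -6 - K$ ($U{\left(s,K \right)} = 6 \left(-1\right) + K \left(-1\right) = -6 - K$)
$I = 6$ ($I = \left(2 + 14\right) - 10 = 16 - 10 = 6$)
$\left(I + U{\left(5,z{\left(4,0 \right)} \right)}\right)^{2} = \left(6 - 10\right)^{2} = \left(-4\right)^{2} = 16$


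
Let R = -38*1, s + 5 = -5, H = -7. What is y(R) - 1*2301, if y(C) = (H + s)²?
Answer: -2012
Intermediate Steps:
s = -10 (s = -5 - 5 = -10)
R = -38
y(C) = 289 (y(C) = (-7 - 10)² = (-17)² = 289)
y(R) - 1*2301 = 289 - 1*2301 = 289 - 2301 = -2012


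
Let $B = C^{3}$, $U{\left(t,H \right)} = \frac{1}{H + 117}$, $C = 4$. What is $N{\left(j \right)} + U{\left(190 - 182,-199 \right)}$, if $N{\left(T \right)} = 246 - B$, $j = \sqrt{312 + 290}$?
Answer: $\frac{14923}{82} \approx 181.99$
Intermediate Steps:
$j = \sqrt{602} \approx 24.536$
$U{\left(t,H \right)} = \frac{1}{117 + H}$
$B = 64$ ($B = 4^{3} = 64$)
$N{\left(T \right)} = 182$ ($N{\left(T \right)} = 246 - 64 = 182$)
$N{\left(j \right)} + U{\left(190 - 182,-199 \right)} = 182 + \frac{1}{117 - 199} = 182 + \frac{1}{-82} = 182 - \frac{1}{82} = \frac{14923}{82}$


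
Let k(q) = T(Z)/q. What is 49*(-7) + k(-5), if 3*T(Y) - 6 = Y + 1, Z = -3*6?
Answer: -5134/15 ≈ -342.27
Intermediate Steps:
Z = -18
T(Y) = 7/3 + Y/3 (T(Y) = 2 + (Y + 1)/3 = 2 + (1 + Y)/3 = 2 + (⅓ + Y/3) = 7/3 + Y/3)
k(q) = -11/(3*q) (k(q) = (7/3 + (⅓)*(-18))/q = (7/3 - 6)/q = -11/(3*q))
49*(-7) + k(-5) = 49*(-7) - 11/3/(-5) = -343 - 11/3*(-⅕) = -343 + 11/15 = -5134/15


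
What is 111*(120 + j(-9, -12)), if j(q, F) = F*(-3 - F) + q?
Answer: 333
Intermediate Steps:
j(q, F) = q + F*(-3 - F)
111*(120 + j(-9, -12)) = 111*(120 + (-9 - 1*(-12)**2 - 3*(-12))) = 111*(120 + (-9 - 1*144 + 36)) = 111*(120 + (-9 - 144 + 36)) = 111*(120 - 117) = 111*3 = 333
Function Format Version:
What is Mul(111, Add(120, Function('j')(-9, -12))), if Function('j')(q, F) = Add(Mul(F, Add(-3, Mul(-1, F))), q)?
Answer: 333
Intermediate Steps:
Function('j')(q, F) = Add(q, Mul(F, Add(-3, Mul(-1, F))))
Mul(111, Add(120, Function('j')(-9, -12))) = Mul(111, Add(120, Add(-9, Mul(-1, Pow(-12, 2)), Mul(-3, -12)))) = Mul(111, Add(120, Add(-9, Mul(-1, 144), 36))) = Mul(111, Add(120, Add(-9, -144, 36))) = Mul(111, Add(120, -117)) = Mul(111, 3) = 333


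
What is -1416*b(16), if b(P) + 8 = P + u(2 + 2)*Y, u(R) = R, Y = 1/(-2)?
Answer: -8496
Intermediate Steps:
Y = -½ ≈ -0.50000
b(P) = -10 + P (b(P) = -8 + (P + (2 + 2)*(-½)) = -8 + (P + 4*(-½)) = -8 + (P - 2) = -8 + (-2 + P) = -10 + P)
-1416*b(16) = -1416*(-10 + 16) = -1416*6 = -8496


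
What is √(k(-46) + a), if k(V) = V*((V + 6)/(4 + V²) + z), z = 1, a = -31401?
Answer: I*√88332185/53 ≈ 177.33*I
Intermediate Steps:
k(V) = V*(1 + (6 + V)/(4 + V²)) (k(V) = V*((V + 6)/(4 + V²) + 1) = V*((6 + V)/(4 + V²) + 1) = V*(1 + (6 + V)/(4 + V²)))
√(k(-46) + a) = √(-46*(10 - 46 + (-46)²)/(4 + (-46)²) - 31401) = √(-46*(10 - 46 + 2116)/(4 + 2116) - 31401) = √(-46*2080/2120 - 31401) = √(-46*1/2120*2080 - 31401) = √(-2392/53 - 31401) = √(-1666645/53) = I*√88332185/53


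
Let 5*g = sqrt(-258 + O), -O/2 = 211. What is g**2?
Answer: -136/5 ≈ -27.200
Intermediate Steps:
O = -422 (O = -2*211 = -422)
g = 2*I*sqrt(170)/5 (g = sqrt(-258 - 422)/5 = sqrt(-680)/5 = (2*I*sqrt(170))/5 = 2*I*sqrt(170)/5 ≈ 5.2154*I)
g**2 = (2*I*sqrt(170)/5)**2 = -136/5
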